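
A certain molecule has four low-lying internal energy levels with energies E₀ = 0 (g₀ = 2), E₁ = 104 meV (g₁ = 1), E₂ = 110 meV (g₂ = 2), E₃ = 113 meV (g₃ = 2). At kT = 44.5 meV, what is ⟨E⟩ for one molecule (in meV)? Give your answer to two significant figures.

19 meV

Eᵢ/kT = 0, 2.337, 2.472, 2.539.
Z = Σ gᵢe^(−Eᵢ/kT) = 2·e^(−0) + 1·e^(−2.337) + 2·e^(−2.472) + 2·e^(−2.539) = 2.000 + 0.09662 + 0.1688 + 0.1579 = 2.423.
⟨E⟩ = Σ Eᵢ gᵢe^(−Eᵢ/kT) / Z = (0·2.000 + 104·0.09662 + 110·0.1688 + 113·0.1579) / 2.423 = 19 meV.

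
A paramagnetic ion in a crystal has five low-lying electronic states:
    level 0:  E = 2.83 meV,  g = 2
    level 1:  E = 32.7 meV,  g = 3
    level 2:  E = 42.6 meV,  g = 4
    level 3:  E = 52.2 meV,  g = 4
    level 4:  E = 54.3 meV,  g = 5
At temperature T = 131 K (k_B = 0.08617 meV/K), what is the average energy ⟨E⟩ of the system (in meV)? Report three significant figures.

9.50 meV

k_BT = 0.08617 × 131 K = 11.288 meV.
Eᵢ/kT = 0.25071, 2.8969, 3.7739, 4.6244, 4.8104.
Z = Σ gᵢe^(−Eᵢ/kT) = 2·e^(−0.25071) + 3·e^(−2.8969) + 4·e^(−3.7739) + 4·e^(−4.6244) + 5·e^(−4.8104) = 1.5565 + 0.16558 + 0.091849 + 0.039238 + 0.040723 = 1.8939.
⟨E⟩ = Σ Eᵢ gᵢe^(−Eᵢ/kT) / Z = (2.83·1.5565 + 32.7·0.16558 + 42.6·0.091849 + 52.2·0.039238 + 54.3·0.040723) / 1.8939 = 9.50 meV.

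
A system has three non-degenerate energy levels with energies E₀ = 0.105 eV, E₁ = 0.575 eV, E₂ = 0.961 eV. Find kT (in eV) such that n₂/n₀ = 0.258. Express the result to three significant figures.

n₂/n₀ = exp[−(E₂−E₀)/kT] = 0.258.
⇒ (E₂−E₀)/kT = ln(1/0.258) = ln(3.8760) = 1.3548.
kT = 0.856 eV / 1.3548 = 0.632 eV.

0.632 eV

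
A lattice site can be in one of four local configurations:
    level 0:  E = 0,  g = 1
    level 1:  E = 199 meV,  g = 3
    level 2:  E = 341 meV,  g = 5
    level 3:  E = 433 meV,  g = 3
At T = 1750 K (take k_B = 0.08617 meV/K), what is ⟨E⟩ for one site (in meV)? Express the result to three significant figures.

165 meV

k_BT = 0.08617 × 1750 K = 150.80 meV.
Eᵢ/kT = 0, 1.3196, 2.2613, 2.8714.
Z = Σ gᵢe^(−Eᵢ/kT) = 1·e^(−0) + 3·e^(−1.3196) + 5·e^(−2.2613) + 3·e^(−2.8714) = 1.0000 + 0.80173 + 0.52107 + 0.16986 = 2.4927.
⟨E⟩ = Σ Eᵢ gᵢe^(−Eᵢ/kT) / Z = (0·1.0000 + 199·0.80173 + 341·0.52107 + 433·0.16986) / 2.4927 = 165 meV.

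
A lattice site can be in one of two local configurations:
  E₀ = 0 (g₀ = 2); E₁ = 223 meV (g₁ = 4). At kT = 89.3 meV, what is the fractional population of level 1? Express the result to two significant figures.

0.14

Eᵢ/kT = 0, 2.497.
Z = Σ gᵢe^(−Eᵢ/kT) = 2·e^(−0) + 4·e^(−2.497) = 2.000 + 0.3293 = 2.329.
P₁ = g₁ e^(−E₁/kT) / Z = 0.3293/2.329 = 0.14.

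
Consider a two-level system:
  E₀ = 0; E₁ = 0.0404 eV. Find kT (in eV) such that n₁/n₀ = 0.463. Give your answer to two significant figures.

0.052 eV

n₁/n₀ = exp[−(E₁−E₀)/kT] = 0.463.
⇒ (E₁−E₀)/kT = ln(1/0.463) = ln(2.160) = 0.7701.
kT = 0.0404 eV / 0.7701 = 0.052 eV.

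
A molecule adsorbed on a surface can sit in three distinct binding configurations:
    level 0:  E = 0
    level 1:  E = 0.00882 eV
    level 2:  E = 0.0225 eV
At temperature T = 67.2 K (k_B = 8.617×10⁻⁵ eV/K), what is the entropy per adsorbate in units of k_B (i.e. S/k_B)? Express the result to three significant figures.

0.546

k_BT = 8.617×10⁻⁵ × 67.2 K = 0.0057906 eV.
Eᵢ/kT = 0, 1.5232, 3.8856.
Z = Σ e^(−Eᵢ/kT) = e^(−0) + e^(−1.5232) + e^(−3.8856) = 1.0000 + 0.21801 + 0.020536 = 1.2385.
⟨E⟩ = Σ EᵢPᵢ = 0.0019256 eV.
S/k_B = ln Z + ⟨E⟩/kT = ln(1.2385) + 0.0019256/0.0057906 = 0.21390 + 0.33254 = 0.546.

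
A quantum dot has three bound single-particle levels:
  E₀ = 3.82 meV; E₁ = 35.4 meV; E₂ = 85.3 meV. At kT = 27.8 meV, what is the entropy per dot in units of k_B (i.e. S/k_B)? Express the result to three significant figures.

0.697

Eᵢ/kT = 0.13741, 1.2734, 3.0683.
Z = Σ e^(−Eᵢ/kT) = e^(−0.13741) + e^(−1.2734) + e^(−3.0683) = 0.87161 + 0.27988 + 0.046500 = 1.1980.
⟨E⟩ = Σ EᵢPᵢ = 14.360 meV.
S/k_B = ln Z + ⟨E⟩/kT = ln(1.1980) + 14.360/27.8 = 0.18065 + 0.51655 = 0.697.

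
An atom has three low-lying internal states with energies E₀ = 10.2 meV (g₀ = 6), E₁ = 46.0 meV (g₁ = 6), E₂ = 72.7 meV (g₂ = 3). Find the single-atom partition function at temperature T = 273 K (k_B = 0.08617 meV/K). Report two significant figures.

k_BT = 0.08617 × 273 K = 23.52 meV.
Eᵢ/kT = 0.4337, 1.956, 3.091.
Z = Σ gᵢe^(−Eᵢ/kT) = 6·e^(−0.4337) + 6·e^(−1.956) + 3·e^(−3.091) = 3.889 + 0.8485 + 0.1364 = 4.874.

Z = 4.9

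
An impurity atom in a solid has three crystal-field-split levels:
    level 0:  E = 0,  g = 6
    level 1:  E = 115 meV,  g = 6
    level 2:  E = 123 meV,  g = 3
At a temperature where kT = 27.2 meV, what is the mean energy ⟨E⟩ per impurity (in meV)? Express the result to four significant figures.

Eᵢ/kT = 0, 4.22794, 4.52206.
Z = Σ gᵢe^(−Eᵢ/kT) = 6·e^(−0) + 6·e^(−4.22794) + 3·e^(−4.52206) = 6.00000 + 0.0874944 + 0.0325998 = 6.12009.
⟨E⟩ = Σ Eᵢ gᵢe^(−Eᵢ/kT) / Z = (0·6.00000 + 115·0.0874944 + 123·0.0325998) / 6.12009 = 2.299 meV.

2.299 meV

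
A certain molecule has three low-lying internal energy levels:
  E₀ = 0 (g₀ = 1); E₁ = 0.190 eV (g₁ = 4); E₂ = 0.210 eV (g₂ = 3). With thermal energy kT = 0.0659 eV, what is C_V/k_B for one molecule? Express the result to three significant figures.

1.72

Eᵢ/kT = 0, 2.8832, 3.1866.
Z = Σ gᵢe^(−Eᵢ/kT) = 1·e^(−0) + 4·e^(−2.8832) + 3·e^(−3.1866) = 1.0000 + 0.22382 + 0.12394 = 1.3478.
⟨E⟩ = 0.050863 eV, ⟨E²⟩ = 0.010050 eV².
C_V/k_B = (⟨E²⟩ − ⟨E⟩²)/(kT)² = (0.010050 − 0.0025870)/0.0043428 = 1.72.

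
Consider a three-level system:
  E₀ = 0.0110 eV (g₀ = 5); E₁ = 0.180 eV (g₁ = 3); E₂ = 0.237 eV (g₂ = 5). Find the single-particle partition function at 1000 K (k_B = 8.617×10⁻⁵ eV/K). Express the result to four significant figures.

k_BT = 8.617×10⁻⁵ × 1000 K = 0.0861700 eV.
Eᵢ/kT = 0.127655, 2.08889, 2.75038.
Z = Σ gᵢe^(−Eᵢ/kT) = 5·e^(−0.127655) + 3·e^(−2.08889) + 5·e^(−2.75038) = 4.40078 + 0.371474 + 0.319518 = 5.09177.

Z = 5.092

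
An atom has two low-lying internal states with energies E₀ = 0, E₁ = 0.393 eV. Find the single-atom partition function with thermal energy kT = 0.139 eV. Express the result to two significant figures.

Z = 1.1

Eᵢ/kT = 0, 2.827.
Z = Σ e^(−Eᵢ/kT) = e^(−0) + e^(−2.827) = 1.000 + 0.05919 = 1.059.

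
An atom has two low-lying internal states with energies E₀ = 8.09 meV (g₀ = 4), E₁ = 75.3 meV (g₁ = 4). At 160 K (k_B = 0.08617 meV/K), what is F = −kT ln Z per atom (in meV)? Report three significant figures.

-11.1 meV

k_BT = 0.08617 × 160 K = 13.787 meV.
Eᵢ/kT = 0.58678, 5.4617.
Z = Σ gᵢe^(−Eᵢ/kT) = 4·e^(−0.58678) + 4·e^(−5.4617) = 2.2245 + 0.016985 = 2.2415.
F = −kT ln Z = −13.787 × ln(2.2415) = −13.787 × 0.80715 = -11.1 meV.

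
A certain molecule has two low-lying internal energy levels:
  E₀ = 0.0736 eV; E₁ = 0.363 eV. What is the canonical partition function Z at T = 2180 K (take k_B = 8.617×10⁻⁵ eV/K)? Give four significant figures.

k_BT = 8.617×10⁻⁵ × 2180 K = 0.187851 eV.
Eᵢ/kT = 0.391800, 1.93238.
Z = Σ e^(−Eᵢ/kT) = e^(−0.391800) + e^(−1.93238) = 0.675839 + 0.144803 = 0.820642.

Z = 0.8206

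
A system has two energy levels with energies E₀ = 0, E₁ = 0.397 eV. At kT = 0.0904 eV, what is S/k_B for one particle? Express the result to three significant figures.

Eᵢ/kT = 0, 4.3916.
Z = Σ e^(−Eᵢ/kT) = e^(−0) + e^(−4.3916) = 1.0000 + 0.012381 = 1.0124.
⟨E⟩ = Σ EᵢPᵢ = 0.0048551 eV.
S/k_B = ln Z + ⟨E⟩/kT = ln(1.0124) + 0.0048551/0.0904 = 0.012324 + 0.053707 = 0.0660.

0.0660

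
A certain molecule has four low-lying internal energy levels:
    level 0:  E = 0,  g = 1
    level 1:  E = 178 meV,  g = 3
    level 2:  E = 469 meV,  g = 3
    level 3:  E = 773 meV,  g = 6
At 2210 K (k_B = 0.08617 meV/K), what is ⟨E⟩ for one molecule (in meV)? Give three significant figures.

k_BT = 0.08617 × 2210 K = 190.44 meV.
Eᵢ/kT = 0, 0.93468, 2.4627, 4.0590.
Z = Σ gᵢe^(−Eᵢ/kT) = 1·e^(−0) + 3·e^(−0.93468) + 3·e^(−2.4627) + 6·e^(−4.0590) = 1.0000 + 1.1781 + 0.25561 + 0.10360 = 2.5373.
⟨E⟩ = Σ Eᵢ gᵢe^(−Eᵢ/kT) / Z = (0·1.0000 + 178·1.1781 + 469·0.25561 + 773·0.10360) / 2.5373 = 161 meV.

161 meV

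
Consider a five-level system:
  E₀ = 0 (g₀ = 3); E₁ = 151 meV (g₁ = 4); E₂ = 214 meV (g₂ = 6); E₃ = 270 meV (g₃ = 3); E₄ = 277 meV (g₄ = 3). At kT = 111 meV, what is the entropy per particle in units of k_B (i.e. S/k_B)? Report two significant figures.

2.5

Eᵢ/kT = 0, 1.360, 1.928, 2.432, 2.495.
Z = Σ gᵢe^(−Eᵢ/kT) = 3·e^(−0) + 4·e^(−1.360) + 6·e^(−1.928) + 3·e^(−2.432) + 3·e^(−2.495) = 3.000 + 1.027 + 0.8726 + 0.2636 + 0.2475 = 5.411.
⟨E⟩ = Σ EᵢPᵢ = 88.99 meV.
S/k_B = ln Z + ⟨E⟩/kT = ln(5.411) + 88.99/111 = 1.688 + 0.8017 = 2.5.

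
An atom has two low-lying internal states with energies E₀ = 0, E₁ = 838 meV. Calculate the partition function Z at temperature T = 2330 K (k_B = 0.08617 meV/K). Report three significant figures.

k_BT = 0.08617 × 2330 K = 200.78 meV.
Eᵢ/kT = 0, 4.1737.
Z = Σ e^(−Eᵢ/kT) = e^(−0) + e^(−4.1737) = 1.0000 + 0.015395 = 1.0154.

Z = 1.02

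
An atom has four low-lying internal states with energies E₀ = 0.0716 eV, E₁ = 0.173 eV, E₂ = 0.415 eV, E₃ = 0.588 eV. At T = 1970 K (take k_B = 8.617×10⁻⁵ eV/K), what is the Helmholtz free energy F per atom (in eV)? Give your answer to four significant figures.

k_BT = 8.617×10⁻⁵ × 1970 K = 0.169755 eV.
Eᵢ/kT = 0.421784, 1.01912, 2.44470, 3.46382.
Z = Σ e^(−Eᵢ/kT) = e^(−0.421784) + e^(−1.01912) + e^(−2.44470) + e^(−3.46382) = 0.655876 + 0.360912 + 0.0867522 + 0.0313099 = 1.13485.
F = −kT ln Z = −0.169755 × ln(1.13485) = −0.169755 × 0.126500 = -0.02147 eV.

-0.02147 eV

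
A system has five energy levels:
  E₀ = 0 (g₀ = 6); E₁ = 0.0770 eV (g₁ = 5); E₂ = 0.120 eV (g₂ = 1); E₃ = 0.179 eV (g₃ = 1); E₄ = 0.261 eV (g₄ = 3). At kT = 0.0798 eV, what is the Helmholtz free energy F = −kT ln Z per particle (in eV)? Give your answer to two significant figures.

Eᵢ/kT = 0, 0.9649, 1.504, 2.243, 3.271.
Z = Σ gᵢe^(−Eᵢ/kT) = 6·e^(−0) + 5·e^(−0.9649) + 1·e^(−1.504) + 1·e^(−2.243) + 3·e^(−3.271) = 6.000 + 1.905 + 0.2222 + 0.1061 + 0.1139 = 8.347.
F = −kT ln Z = −0.0798 × ln(8.347) = −0.0798 × 2.122 = -0.17 eV.

-0.17 eV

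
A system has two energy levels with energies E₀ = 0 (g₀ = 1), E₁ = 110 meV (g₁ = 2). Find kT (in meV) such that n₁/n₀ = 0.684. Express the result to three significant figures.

103 meV

n₁/n₀ = (g₁/g₀) exp[−(E₁−E₀)/kT] = 0.684.
⇒ (E₁−E₀)/kT = ln((2/1)/0.684) = ln(2.9240) = 1.0730.
kT = 110 meV / 1.0730 = 103 meV.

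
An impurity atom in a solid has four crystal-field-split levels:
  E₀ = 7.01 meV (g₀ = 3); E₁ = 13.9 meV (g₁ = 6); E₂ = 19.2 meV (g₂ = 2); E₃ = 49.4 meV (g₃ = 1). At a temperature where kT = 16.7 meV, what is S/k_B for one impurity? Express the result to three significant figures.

2.40

Eᵢ/kT = 0.41976, 0.83234, 1.1497, 2.9581.
Z = Σ gᵢe^(−Eᵢ/kT) = 3·e^(−0.41976) + 6·e^(−0.83234) + 2·e^(−1.1497) + 1·e^(−2.9581) = 1.9716 + 2.6102 + 0.63346 + 0.051917 = 5.2672.
⟨E⟩ = Σ EᵢPᵢ = 12.308 meV.
S/k_B = ln Z + ⟨E⟩/kT = ln(5.2672) + 12.308/16.7 = 1.6615 + 0.73701 = 2.40.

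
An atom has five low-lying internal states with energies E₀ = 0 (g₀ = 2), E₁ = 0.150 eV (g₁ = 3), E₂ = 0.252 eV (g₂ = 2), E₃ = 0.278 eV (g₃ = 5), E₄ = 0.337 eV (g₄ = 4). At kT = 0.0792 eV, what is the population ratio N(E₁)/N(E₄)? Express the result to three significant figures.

7.95

n₁/n₄ = (g₁/g₄) exp[−(E₁−E₄)/kT] = (3/4) × exp(−(-0.187 eV)/(0.0792 eV)) = (3/4) × exp(2.3611) = 7.95.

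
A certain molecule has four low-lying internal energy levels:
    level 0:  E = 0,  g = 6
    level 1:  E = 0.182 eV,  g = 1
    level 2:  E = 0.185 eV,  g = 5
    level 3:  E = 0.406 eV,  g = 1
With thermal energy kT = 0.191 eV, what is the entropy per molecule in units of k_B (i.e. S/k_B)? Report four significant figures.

Eᵢ/kT = 0, 0.952880, 0.968586, 2.12565.
Z = Σ gᵢe^(−Eᵢ/kT) = 6·e^(−0) + 1·e^(−0.952880) + 5·e^(−0.968586) + 1·e^(−2.12565) = 6.00000 + 0.385629 + 1.89810 + 0.119355 = 8.40308.
⟨E⟩ = Σ EᵢPᵢ = 0.0559070 eV.
S/k_B = ln Z + ⟨E⟩/kT = ln(8.40308) + 0.0559070/0.191 = 2.12860 + 0.292707 = 2.421.

2.421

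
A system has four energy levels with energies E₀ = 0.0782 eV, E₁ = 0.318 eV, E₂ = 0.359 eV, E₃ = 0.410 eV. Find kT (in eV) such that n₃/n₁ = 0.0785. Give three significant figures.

n₃/n₁ = exp[−(E₃−E₁)/kT] = 0.0785.
⇒ (E₃−E₁)/kT = ln(1/0.0785) = ln(12.739) = 2.5447.
kT = 0.092 eV / 2.5447 = 0.0362 eV.

0.0362 eV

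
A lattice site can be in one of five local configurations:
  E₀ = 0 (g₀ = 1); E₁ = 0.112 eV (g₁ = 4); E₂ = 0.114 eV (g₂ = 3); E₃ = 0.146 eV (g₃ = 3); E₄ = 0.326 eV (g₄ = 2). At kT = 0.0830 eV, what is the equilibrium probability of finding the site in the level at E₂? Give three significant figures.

Eᵢ/kT = 0, 1.3494, 1.3735, 1.7590, 3.9277.
Z = Σ gᵢe^(−Eᵢ/kT) = 1·e^(−0) + 4·e^(−1.3494) + 3·e^(−1.3735) + 3·e^(−1.7590) + 2·e^(−3.9277) = 1.0000 + 1.0376 + 0.75966 + 0.51665 + 0.039378 = 3.3533.
P₂ = g₂ e^(−E₂/kT) / Z = 0.75966/3.3533 = 0.227.

0.227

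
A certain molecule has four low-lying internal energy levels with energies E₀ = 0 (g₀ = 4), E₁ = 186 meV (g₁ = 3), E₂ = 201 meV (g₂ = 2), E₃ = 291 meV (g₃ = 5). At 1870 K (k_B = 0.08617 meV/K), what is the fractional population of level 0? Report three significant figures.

k_BT = 0.08617 × 1870 K = 161.14 meV.
Eᵢ/kT = 0, 1.1543, 1.2474, 1.8059.
Z = Σ gᵢe^(−Eᵢ/kT) = 4·e^(−0) + 3·e^(−1.1543) + 2·e^(−1.2474) + 5·e^(−1.8059) = 4.0000 + 0.94583 + 0.57450 + 0.82163 = 6.3420.
P₀ = g₀ e^(−E₀/kT) / Z = 4.0000/6.3420 = 0.631.

0.631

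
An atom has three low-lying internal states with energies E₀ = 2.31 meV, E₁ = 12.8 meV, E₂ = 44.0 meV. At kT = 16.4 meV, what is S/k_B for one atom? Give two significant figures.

Eᵢ/kT = 0.1409, 0.7805, 2.683.
Z = Σ e^(−Eᵢ/kT) = e^(−0.1409) + e^(−0.7805) + e^(−2.683) = 0.8686 + 0.4582 + 0.06836 = 1.395.
⟨E⟩ = Σ EᵢPᵢ = 7.799 meV.
S/k_B = ln Z + ⟨E⟩/kT = ln(1.395) + 7.799/16.4 = 0.3329 + 0.4755 = 0.81.

0.81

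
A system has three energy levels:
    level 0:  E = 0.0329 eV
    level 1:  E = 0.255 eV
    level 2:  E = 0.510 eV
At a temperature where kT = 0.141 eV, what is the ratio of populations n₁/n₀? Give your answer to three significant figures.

n₁/n₀ = exp[−(E₁−E₀)/kT] = exp(−(0.2221 eV)/(0.141 eV)) = exp(-1.5752) = 0.207.

0.207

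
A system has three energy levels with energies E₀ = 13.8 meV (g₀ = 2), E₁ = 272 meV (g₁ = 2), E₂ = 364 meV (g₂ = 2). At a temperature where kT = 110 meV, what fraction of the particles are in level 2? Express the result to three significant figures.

Eᵢ/kT = 0.12545, 2.4727, 3.3091.
Z = Σ gᵢe^(−Eᵢ/kT) = 2·e^(−0.12545) + 2·e^(−2.4727) + 2·e^(−3.3091) = 1.7642 + 0.16871 + 0.073098 = 2.0060.
P₂ = g₂ e^(−E₂/kT) / Z = 0.073098/2.0060 = 0.0364.

0.0364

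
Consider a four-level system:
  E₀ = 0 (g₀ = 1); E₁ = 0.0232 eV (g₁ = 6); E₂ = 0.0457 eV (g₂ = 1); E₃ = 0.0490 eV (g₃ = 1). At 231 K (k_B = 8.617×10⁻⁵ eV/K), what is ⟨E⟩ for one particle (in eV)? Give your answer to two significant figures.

0.017 eV

k_BT = 8.617×10⁻⁵ × 231 K = 0.01991 eV.
Eᵢ/kT = 0, 1.165, 2.295, 2.461.
Z = Σ gᵢe^(−Eᵢ/kT) = 1·e^(−0) + 6·e^(−1.165) + 1·e^(−2.295) + 1·e^(−2.461) = 1.000 + 1.872 + 0.1008 + 0.08535 = 3.058.
⟨E⟩ = Σ Eᵢ gᵢe^(−Eᵢ/kT) / Z = (0·1.000 + 0.0232·1.872 + 0.0457·0.1008 + 0.0490·0.08535) / 3.058 = 0.017 eV.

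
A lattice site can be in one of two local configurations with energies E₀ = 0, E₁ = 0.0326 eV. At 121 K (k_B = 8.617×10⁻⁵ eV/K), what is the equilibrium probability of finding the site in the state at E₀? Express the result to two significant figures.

k_BT = 8.617×10⁻⁵ × 121 K = 0.01043 eV.
Eᵢ/kT = 0, 3.126.
Z = Σ e^(−Eᵢ/kT) = e^(−0) + e^(−3.126) = 1.000 + 0.04389 = 1.044.
P₀ = e^(−E₀/kT) / Z = 1.000/1.044 = 0.96.

0.96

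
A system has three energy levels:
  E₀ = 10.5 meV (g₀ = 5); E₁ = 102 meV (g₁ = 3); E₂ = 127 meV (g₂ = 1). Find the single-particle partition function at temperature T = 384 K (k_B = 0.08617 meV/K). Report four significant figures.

k_BT = 0.08617 × 384 K = 33.0893 meV.
Eᵢ/kT = 0.317323, 3.08257, 3.83810.
Z = Σ gᵢe^(−Eᵢ/kT) = 5·e^(−0.317323) + 3·e^(−3.08257) + 1·e^(−3.83810) = 3.64048 + 0.137524 + 0.0215345 = 3.79954.

Z = 3.800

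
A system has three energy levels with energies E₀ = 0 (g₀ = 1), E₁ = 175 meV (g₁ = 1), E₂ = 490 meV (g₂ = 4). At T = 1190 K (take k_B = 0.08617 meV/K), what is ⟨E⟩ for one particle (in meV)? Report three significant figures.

k_BT = 0.08617 × 1190 K = 102.54 meV.
Eᵢ/kT = 0, 1.7067, 4.7786.
Z = Σ gᵢe^(−Eᵢ/kT) = 1·e^(−0) + 1·e^(−1.7067) + 4·e^(−4.7786) = 1.0000 + 0.18146 + 0.033631 = 1.2151.
⟨E⟩ = Σ Eᵢ gᵢe^(−Eᵢ/kT) / Z = (0·1.0000 + 175·0.18146 + 490·0.033631) / 1.2151 = 39.7 meV.

39.7 meV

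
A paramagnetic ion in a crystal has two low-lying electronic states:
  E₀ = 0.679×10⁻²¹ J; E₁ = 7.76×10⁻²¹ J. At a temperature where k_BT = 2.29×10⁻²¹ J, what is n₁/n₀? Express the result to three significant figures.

n₁/n₀ = exp[−(E₁−E₀)/kT] = exp(−(7.081 ×10⁻²¹ J)/(2.29 ×10⁻²¹ J)) = exp(-3.0921) = 0.0454.

0.0454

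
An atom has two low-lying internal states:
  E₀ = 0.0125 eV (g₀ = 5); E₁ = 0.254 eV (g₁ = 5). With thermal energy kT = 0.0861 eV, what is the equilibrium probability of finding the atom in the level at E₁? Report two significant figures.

0.057

Eᵢ/kT = 0.1452, 2.950.
Z = Σ gᵢe^(−Eᵢ/kT) = 5·e^(−0.1452) + 5·e^(−2.950) = 4.324 + 0.2617 = 4.586.
P₁ = g₁ e^(−E₁/kT) / Z = 0.2617/4.586 = 0.057.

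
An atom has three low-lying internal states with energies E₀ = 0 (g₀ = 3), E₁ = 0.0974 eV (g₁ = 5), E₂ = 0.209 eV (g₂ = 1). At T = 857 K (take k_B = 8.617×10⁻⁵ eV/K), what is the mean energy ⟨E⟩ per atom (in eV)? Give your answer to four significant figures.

k_BT = 8.617×10⁻⁵ × 857 K = 0.0738477 eV.
Eᵢ/kT = 0, 1.31893, 2.83015.
Z = Σ gᵢe^(−Eᵢ/kT) = 3·e^(−0) + 5·e^(−1.31893) + 1·e^(−2.83015) = 3.00000 + 1.33711 + 0.0590040 = 4.39611.
⟨E⟩ = Σ Eᵢ gᵢe^(−Eᵢ/kT) / Z = (0·3.00000 + 0.0974·1.33711 + 0.209·0.0590040) / 4.39611 = 0.03243 eV.

0.03243 eV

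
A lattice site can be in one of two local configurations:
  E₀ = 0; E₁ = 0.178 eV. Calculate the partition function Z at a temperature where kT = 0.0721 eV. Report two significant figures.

Z = 1.1

Eᵢ/kT = 0, 2.469.
Z = Σ e^(−Eᵢ/kT) = e^(−0) + e^(−2.469) = 1.000 + 0.08467 = 1.085.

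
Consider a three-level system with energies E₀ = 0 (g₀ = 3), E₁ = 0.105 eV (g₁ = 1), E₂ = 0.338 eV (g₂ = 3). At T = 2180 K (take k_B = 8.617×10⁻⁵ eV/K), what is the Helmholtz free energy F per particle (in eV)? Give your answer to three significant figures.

k_BT = 8.617×10⁻⁵ × 2180 K = 0.18785 eV.
Eᵢ/kT = 0, 0.55896, 1.7993.
Z = Σ gᵢe^(−Eᵢ/kT) = 3·e^(−0) + 1·e^(−0.55896) + 3·e^(−1.7993) = 3.0000 + 0.57180 + 0.49624 = 4.0680.
F = −kT ln Z = −0.18785 × ln(4.0680) = −0.18785 × 1.4032 = -0.264 eV.

-0.264 eV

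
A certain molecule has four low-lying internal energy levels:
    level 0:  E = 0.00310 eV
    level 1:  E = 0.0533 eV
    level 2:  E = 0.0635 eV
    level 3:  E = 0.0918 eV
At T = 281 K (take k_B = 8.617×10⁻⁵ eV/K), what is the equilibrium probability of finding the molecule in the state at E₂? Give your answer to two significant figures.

k_BT = 8.617×10⁻⁵ × 281 K = 0.02421 eV.
Eᵢ/kT = 0.1280, 2.202, 2.623, 3.792.
Z = Σ e^(−Eᵢ/kT) = e^(−0.1280) + e^(−2.202) + e^(−2.623) + e^(−3.792) = 0.8799 + 0.1106 + 0.07258 + 0.02255 = 1.086.
P₂ = e^(−E₂/kT) / Z = 0.07258/1.086 = 0.067.

0.067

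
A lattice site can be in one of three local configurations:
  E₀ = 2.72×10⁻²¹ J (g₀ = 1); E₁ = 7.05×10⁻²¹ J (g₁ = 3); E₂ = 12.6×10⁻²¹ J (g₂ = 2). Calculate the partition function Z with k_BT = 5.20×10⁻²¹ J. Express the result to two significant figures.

Eᵢ/kT = 0.5231, 1.356, 2.423.
Z = Σ gᵢe^(−Eᵢ/kT) = 1·e^(−0.5231) + 3·e^(−1.356) + 2·e^(−2.423) = 0.5927 + 0.7731 + 0.1773 = 1.543.

Z = 1.5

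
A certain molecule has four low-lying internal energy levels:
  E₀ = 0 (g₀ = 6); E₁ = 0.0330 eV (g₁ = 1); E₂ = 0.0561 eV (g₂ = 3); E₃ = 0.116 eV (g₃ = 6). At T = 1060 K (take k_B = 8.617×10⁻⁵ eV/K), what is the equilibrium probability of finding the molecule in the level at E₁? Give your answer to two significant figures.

0.070

k_BT = 8.617×10⁻⁵ × 1060 K = 0.09134 eV.
Eᵢ/kT = 0, 0.3613, 0.6142, 1.270.
Z = Σ gᵢe^(−Eᵢ/kT) = 6·e^(−0) + 1·e^(−0.3613) + 3·e^(−0.6142) + 6·e^(−1.270) = 6.000 + 0.6968 + 1.623 + 1.685 = 10.00.
P₁ = g₁ e^(−E₁/kT) / Z = 0.6968/10.00 = 0.070.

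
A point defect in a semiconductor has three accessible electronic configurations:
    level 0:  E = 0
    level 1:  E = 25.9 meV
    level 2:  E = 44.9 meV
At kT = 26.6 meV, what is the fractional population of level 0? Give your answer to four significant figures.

Eᵢ/kT = 0, 0.973684, 1.68797.
Z = Σ e^(−Eᵢ/kT) = e^(−0) + e^(−0.973684) + e^(−1.68797) = 1.00000 + 0.377689 + 0.184894 = 1.56258.
P₀ = e^(−E₀/kT) / Z = 1.00000/1.56258 = 0.6400.

0.6400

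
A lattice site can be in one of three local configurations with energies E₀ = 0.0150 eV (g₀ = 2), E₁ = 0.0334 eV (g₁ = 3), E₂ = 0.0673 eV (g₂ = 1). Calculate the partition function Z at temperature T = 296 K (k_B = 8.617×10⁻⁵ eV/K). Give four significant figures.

k_BT = 8.617×10⁻⁵ × 296 K = 0.0255063 eV.
Eᵢ/kT = 0.588090, 1.30948, 2.63856.
Z = Σ gᵢe^(−Eᵢ/kT) = 2·e^(−0.588090) + 3·e^(−1.30948) + 1·e^(−2.63856) = 1.11077 + 0.809881 + 0.0714641 = 1.99212.

Z = 1.992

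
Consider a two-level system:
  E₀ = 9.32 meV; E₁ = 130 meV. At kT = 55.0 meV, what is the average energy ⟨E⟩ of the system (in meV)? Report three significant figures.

21.4 meV

Eᵢ/kT = 0.16945, 2.3636.
Z = Σ e^(−Eᵢ/kT) = e^(−0.16945) + e^(−2.3636) = 0.84413 + 0.094081 = 0.93821.
⟨E⟩ = Σ Eᵢ e^(−Eᵢ/kT) / Z = (9.32·0.84413 + 130·0.094081) / 0.93821 = 21.4 meV.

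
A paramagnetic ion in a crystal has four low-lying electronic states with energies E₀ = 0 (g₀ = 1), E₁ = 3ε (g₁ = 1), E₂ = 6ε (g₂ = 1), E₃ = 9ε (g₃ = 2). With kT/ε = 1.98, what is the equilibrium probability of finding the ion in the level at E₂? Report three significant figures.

0.0375

Eᵢ/kT = 0, 1.5152, 3.0303, 4.5455.
Z = Σ gᵢe^(−Eᵢ/kT) = 1·e^(−0) + 1·e^(−1.5152) + 1·e^(−3.0303) + 2·e^(−4.5455) = 1.0000 + 0.21976 + 0.048301 + 0.021230 = 1.2893.
P₂ = g₂ e^(−E₂/kT) / Z = 0.048301/1.2893 = 0.0375.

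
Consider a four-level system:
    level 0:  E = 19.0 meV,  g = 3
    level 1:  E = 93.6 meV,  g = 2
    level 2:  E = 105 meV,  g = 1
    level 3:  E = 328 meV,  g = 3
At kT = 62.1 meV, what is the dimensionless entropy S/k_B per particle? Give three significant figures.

1.66

Eᵢ/kT = 0.30596, 1.5072, 1.6908, 5.2818.
Z = Σ gᵢe^(−Eᵢ/kT) = 3·e^(−0.30596) + 2·e^(−1.5072) + 1·e^(−1.6908) + 3·e^(−5.2818) = 2.2092 + 0.44306 + 0.18437 + 0.015250 = 2.8519.
⟨E⟩ = Σ EᵢPᵢ = 37.801 meV.
S/k_B = ln Z + ⟨E⟩/kT = ln(2.8519) + 37.801/62.1 = 1.0480 + 0.60871 = 1.66.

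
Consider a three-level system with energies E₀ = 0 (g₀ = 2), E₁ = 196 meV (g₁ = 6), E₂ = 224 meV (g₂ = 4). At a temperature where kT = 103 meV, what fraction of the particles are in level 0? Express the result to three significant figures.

0.597

Eᵢ/kT = 0, 1.9029, 2.1748.
Z = Σ gᵢe^(−Eᵢ/kT) = 2·e^(−0) + 6·e^(−1.9029) + 4·e^(−2.1748) = 2.0000 + 0.89481 + 0.45452 = 3.3493.
P₀ = g₀ e^(−E₀/kT) / Z = 2.0000/3.3493 = 0.597.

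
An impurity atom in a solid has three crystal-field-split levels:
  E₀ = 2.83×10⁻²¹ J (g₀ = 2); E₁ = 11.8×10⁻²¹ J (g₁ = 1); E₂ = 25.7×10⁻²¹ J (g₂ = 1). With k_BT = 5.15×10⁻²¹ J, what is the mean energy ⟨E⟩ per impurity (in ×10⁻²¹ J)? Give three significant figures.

3.67 ×10⁻²¹ J

Eᵢ/kT = 0.54951, 2.2913, 4.9903.
Z = Σ gᵢe^(−Eᵢ/kT) = 2·e^(−0.54951) + 1·e^(−2.2913) + 1·e^(−4.9903) = 1.1545 + 0.10113 + 0.0068036 = 1.2624.
⟨E⟩ = Σ Eᵢ gᵢe^(−Eᵢ/kT) / Z = (2.83·1.1545 + 11.8·0.10113 + 25.7·0.0068036) / 1.2624 = 3.67 ×10⁻²¹ J.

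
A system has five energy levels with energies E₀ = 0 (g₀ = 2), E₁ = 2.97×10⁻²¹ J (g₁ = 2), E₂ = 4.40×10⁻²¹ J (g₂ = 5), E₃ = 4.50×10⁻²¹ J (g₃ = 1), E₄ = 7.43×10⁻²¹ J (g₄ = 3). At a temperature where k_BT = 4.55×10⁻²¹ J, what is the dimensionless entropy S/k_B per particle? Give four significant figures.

Eᵢ/kT = 0, 0.652747, 0.967033, 0.989011, 1.63297.
Z = Σ gᵢe^(−Eᵢ/kT) = 2·e^(−0) + 2·e^(−0.652747) + 5·e^(−0.967033) + 1·e^(−0.989011) + 3·e^(−1.63297) = 2.00000 + 1.04123 + 1.90105 + 0.371944 + 0.586046 = 5.90027.
⟨E⟩ = Σ EᵢPᵢ = 2.96345 ×10⁻²¹ J.
S/k_B = ln Z + ⟨E⟩/kT = ln(5.90027) + 2.96345/4.55 = 1.77500 + 0.651308 = 2.426.

2.426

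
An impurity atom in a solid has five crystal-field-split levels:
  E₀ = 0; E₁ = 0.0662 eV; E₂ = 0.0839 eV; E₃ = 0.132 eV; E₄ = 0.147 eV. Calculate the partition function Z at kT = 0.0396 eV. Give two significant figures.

Z = 1.4

Eᵢ/kT = 0, 1.672, 2.119, 3.333, 3.712.
Z = Σ e^(−Eᵢ/kT) = e^(−0) + e^(−1.672) + e^(−2.119) + e^(−3.333) + e^(−3.712) = 1.000 + 0.1879 + 0.1202 + 0.03569 + 0.02443 = 1.368.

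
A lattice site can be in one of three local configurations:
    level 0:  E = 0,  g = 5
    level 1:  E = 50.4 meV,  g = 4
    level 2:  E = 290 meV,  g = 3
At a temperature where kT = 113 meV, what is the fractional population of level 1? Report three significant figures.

0.329

Eᵢ/kT = 0, 0.44602, 2.5664.
Z = Σ gᵢe^(−Eᵢ/kT) = 5·e^(−0) + 4·e^(−0.44602) + 3·e^(−2.5664) = 5.0000 + 2.5607 + 0.23043 = 7.7911.
P₁ = g₁ e^(−E₁/kT) / Z = 2.5607/7.7911 = 0.329.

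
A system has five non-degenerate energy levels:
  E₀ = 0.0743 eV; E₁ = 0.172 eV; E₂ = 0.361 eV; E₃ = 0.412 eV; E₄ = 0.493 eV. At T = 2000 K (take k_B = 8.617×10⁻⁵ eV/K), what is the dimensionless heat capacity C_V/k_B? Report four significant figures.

0.5681

k_BT = 8.617×10⁻⁵ × 2000 K = 0.172340 eV.
Eᵢ/kT = 0.431125, 0.998027, 2.09470, 2.39062, 2.86062.
Z = Σ e^(−Eᵢ/kT) = e^(−0.431125) + e^(−0.998027) + e^(−2.09470) + e^(−2.39062) + e^(−2.86062) = 0.649778 + 0.368606 + 0.123107 + 0.0915729 + 0.0572333 = 1.29030.
⟨E⟩ = 0.172103 eV, ⟨E²⟩ = 0.0464929 eV².
C_V/k_B = (⟨E²⟩ − ⟨E⟩²)/(kT)² = (0.0464929 − 0.0296194)/0.0297011 = 0.5681.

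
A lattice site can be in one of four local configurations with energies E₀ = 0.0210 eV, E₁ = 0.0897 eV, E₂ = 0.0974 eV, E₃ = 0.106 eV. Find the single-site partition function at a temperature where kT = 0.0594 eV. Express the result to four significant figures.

Eᵢ/kT = 0.353535, 1.51010, 1.63973, 1.78451.
Z = Σ e^(−Eᵢ/kT) = e^(−0.353535) + e^(−1.51010) + e^(−1.63973) + e^(−1.78451) = 0.702201 + 0.220888 + 0.194032 + 0.167879 = 1.28500.

Z = 1.285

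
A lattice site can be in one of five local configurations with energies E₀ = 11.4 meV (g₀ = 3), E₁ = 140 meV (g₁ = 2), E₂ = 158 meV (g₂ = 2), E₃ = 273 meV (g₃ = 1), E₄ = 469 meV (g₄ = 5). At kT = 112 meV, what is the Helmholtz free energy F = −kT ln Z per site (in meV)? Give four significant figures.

-153.4 meV

Eᵢ/kT = 0.101786, 1.25000, 1.41071, 2.43750, 4.18750.
Z = Σ gᵢe^(−Eᵢ/kT) = 3·e^(−0.101786) + 2·e^(−1.25000) + 2·e^(−1.41071) + 1·e^(−2.43750) + 5·e^(−4.18750) = 2.70967 + 0.573010 + 0.487940 + 0.0873790 + 0.0759210 = 3.93392.
F = −kT ln Z = −112 × ln(3.93392) = −112 × 1.36964 = -153.4 meV.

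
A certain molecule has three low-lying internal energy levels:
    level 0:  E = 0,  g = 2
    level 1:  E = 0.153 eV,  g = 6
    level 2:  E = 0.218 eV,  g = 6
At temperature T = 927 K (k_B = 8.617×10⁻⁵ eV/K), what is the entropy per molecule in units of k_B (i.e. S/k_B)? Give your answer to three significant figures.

k_BT = 8.617×10⁻⁵ × 927 K = 0.079880 eV.
Eᵢ/kT = 0, 1.9154, 2.7291.
Z = Σ gᵢe^(−Eᵢ/kT) = 2·e^(−0) + 6·e^(−1.9154) + 6·e^(−2.7291) = 2.0000 + 0.88370 + 0.39167 = 3.2754.
⟨E⟩ = Σ EᵢPᵢ = 0.067348 eV.
S/k_B = ln Z + ⟨E⟩/kT = ln(3.2754) + 0.067348/0.079880 = 1.1864 + 0.84311 = 2.03.

2.03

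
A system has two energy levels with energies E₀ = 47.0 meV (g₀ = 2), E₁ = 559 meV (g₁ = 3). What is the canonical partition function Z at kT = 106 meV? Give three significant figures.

Eᵢ/kT = 0.44340, 5.2736.
Z = Σ gᵢe^(−Eᵢ/kT) = 2·e^(−0.44340) + 3·e^(−5.2736) = 1.2837 + 0.015375 = 1.2991.

Z = 1.30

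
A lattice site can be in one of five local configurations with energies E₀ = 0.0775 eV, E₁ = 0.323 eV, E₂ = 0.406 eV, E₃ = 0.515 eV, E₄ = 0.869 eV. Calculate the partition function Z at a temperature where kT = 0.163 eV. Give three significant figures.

Z = 0.890

Eᵢ/kT = 0.47546, 1.9816, 2.4908, 3.1595, 5.3313.
Z = Σ e^(−Eᵢ/kT) = e^(−0.47546) + e^(−1.9816) + e^(−2.4908) + e^(−3.1595) + e^(−5.3313) = 0.62160 + 0.13785 + 0.082844 + 0.042447 + 0.0048378 = 0.88958.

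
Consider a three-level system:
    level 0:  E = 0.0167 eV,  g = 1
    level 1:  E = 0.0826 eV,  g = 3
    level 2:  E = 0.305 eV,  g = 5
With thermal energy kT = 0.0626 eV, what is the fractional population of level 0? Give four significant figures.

0.4769

Eᵢ/kT = 0.266773, 1.31949, 4.87220.
Z = Σ gᵢe^(−Eᵢ/kT) = 1·e^(−0.266773) + 3·e^(−1.31949) + 5·e^(−4.87220) = 0.765847 + 0.801815 + 0.0382825 = 1.60594.
P₀ = g₀ e^(−E₀/kT) / Z = 0.765847/1.60594 = 0.4769.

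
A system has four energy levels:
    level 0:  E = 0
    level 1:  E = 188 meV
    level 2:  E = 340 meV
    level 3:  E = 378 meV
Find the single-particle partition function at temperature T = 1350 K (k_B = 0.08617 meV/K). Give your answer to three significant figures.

Z = 1.29

k_BT = 0.08617 × 1350 K = 116.33 meV.
Eᵢ/kT = 0, 1.6161, 2.9227, 3.2494.
Z = Σ e^(−Eᵢ/kT) = e^(−0) + e^(−1.6161) + e^(−2.9227) + e^(−3.2494) = 1.0000 + 0.19867 + 0.053788 + 0.038797 = 1.2913.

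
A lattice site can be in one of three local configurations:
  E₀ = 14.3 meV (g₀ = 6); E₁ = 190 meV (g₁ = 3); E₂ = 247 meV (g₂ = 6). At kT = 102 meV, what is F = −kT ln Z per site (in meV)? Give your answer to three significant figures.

-186 meV

Eᵢ/kT = 0.14020, 1.8627, 2.4216.
Z = Σ gᵢe^(−Eᵢ/kT) = 6·e^(−0.14020) + 3·e^(−1.8627) + 6·e^(−2.4216) = 5.2151 + 0.46576 + 0.53268 = 6.2135.
F = −kT ln Z = −102 × ln(6.2135) = −102 × 1.8267 = -186 meV.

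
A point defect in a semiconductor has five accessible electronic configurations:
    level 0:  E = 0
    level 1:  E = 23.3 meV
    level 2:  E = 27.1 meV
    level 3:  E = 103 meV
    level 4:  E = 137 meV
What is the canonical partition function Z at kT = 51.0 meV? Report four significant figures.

Eᵢ/kT = 0, 0.456863, 0.531373, 2.01961, 2.68627.
Z = Σ e^(−Eᵢ/kT) = e^(−0) + e^(−0.456863) + e^(−0.531373) + e^(−2.01961) + e^(−2.68627) = 1.00000 + 0.633267 + 0.587797 + 0.132707 + 0.0681346 = 2.42191.

Z = 2.422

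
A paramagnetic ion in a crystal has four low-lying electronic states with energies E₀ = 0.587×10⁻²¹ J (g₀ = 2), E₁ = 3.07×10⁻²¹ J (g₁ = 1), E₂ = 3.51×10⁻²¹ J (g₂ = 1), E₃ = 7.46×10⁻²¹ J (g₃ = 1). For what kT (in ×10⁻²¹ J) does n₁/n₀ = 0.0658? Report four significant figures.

n₁/n₀ = (g₁/g₀) exp[−(E₁−E₀)/kT] = 0.0658.
⇒ (E₁−E₀)/kT = ln((1/2)/0.0658) = ln(7.59878) = 2.02799.
kT = 2.483 ×10⁻²¹ J / 2.02799 = 1.224 ×10⁻²¹ J.

1.224 ×10⁻²¹ J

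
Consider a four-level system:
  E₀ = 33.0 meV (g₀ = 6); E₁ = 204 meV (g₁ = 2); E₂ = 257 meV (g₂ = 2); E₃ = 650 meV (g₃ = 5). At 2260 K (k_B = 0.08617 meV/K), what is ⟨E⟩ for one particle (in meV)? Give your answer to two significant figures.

k_BT = 0.08617 × 2260 K = 194.7 meV.
Eᵢ/kT = 0.1695, 1.048, 1.320, 3.338.
Z = Σ gᵢe^(−Eᵢ/kT) = 6·e^(−0.1695) + 2·e^(−1.048) + 2·e^(−1.320) + 5·e^(−3.338) = 5.065 + 0.7013 + 0.5343 + 0.1775 = 6.478.
⟨E⟩ = Σ Eᵢ gᵢe^(−Eᵢ/kT) / Z = (33.0·5.065 + 204·0.7013 + 257·0.5343 + 650·0.1775) / 6.478 = 87 meV.

87 meV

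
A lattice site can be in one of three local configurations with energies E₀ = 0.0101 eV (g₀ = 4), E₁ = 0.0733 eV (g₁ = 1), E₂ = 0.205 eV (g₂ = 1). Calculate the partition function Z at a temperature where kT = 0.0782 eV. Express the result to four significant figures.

Z = 3.980

Eᵢ/kT = 0.129156, 0.937340, 2.62148.
Z = Σ gᵢe^(−Eᵢ/kT) = 4·e^(−0.129156) + 1·e^(−0.937340) + 1·e^(−2.62148) = 3.51535 + 0.391668 + 0.0726952 = 3.97971.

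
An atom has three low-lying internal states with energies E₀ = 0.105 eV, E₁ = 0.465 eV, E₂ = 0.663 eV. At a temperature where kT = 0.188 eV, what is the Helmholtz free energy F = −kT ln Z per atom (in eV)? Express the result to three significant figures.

0.0709 eV

Eᵢ/kT = 0.55851, 2.4734, 3.5266.
Z = Σ e^(−Eᵢ/kT) = e^(−0.55851) + e^(−2.4734) + e^(−3.5266) = 0.57206 + 0.084298 + 0.029405 = 0.68576.
F = −kT ln Z = −0.188 × ln(0.68576) = −0.188 × -0.37723 = 0.0709 eV.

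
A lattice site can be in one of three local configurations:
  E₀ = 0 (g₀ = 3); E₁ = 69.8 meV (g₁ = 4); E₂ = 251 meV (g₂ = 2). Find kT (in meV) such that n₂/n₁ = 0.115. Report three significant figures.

123 meV

n₂/n₁ = (g₂/g₁) exp[−(E₂−E₁)/kT] = 0.115.
⇒ (E₂−E₁)/kT = ln((2/4)/0.115) = ln(4.3478) = 1.4697.
kT = 181.2 meV / 1.4697 = 123 meV.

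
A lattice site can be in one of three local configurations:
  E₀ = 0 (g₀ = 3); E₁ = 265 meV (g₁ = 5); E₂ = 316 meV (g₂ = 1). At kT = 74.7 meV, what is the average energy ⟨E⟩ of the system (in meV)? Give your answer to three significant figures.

Eᵢ/kT = 0, 3.5475, 4.2303.
Z = Σ gᵢe^(−Eᵢ/kT) = 3·e^(−0) + 5·e^(−3.5475) + 1·e^(−4.2303) = 3.0000 + 0.14398 + 0.014548 = 3.1585.
⟨E⟩ = Σ Eᵢ gᵢe^(−Eᵢ/kT) / Z = (0·3.0000 + 265·0.14398 + 316·0.014548) / 3.1585 = 13.5 meV.

13.5 meV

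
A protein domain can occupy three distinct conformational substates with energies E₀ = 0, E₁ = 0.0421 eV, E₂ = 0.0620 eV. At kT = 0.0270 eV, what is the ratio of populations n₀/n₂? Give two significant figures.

n₀/n₂ = exp[−(E₀−E₂)/kT] = exp(−(-0.0620 eV)/(0.0270 eV)) = exp(2.296) = 9.9.

9.9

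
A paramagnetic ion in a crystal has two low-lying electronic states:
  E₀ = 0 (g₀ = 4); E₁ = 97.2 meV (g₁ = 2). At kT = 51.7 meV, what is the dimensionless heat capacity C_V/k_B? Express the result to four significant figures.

Eᵢ/kT = 0, 1.88008.
Z = Σ gᵢe^(−Eᵢ/kT) = 4·e^(−0) + 2·e^(−1.88008) = 4.00000 + 0.305156 = 4.30516.
⟨E⟩ = 6.88968 meV, ⟨E²⟩ = 669.677 meV².
C_V/k_B = (⟨E²⟩ − ⟨E⟩²)/(kT)² = (669.677 − 47.4677)/2672.89 = 0.2328.

0.2328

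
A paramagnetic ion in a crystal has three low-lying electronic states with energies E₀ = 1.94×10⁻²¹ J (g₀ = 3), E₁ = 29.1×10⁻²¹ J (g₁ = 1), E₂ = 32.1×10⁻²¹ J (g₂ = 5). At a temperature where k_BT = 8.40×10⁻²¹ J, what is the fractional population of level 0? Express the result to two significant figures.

Eᵢ/kT = 0.2310, 3.464, 3.821.
Z = Σ gᵢe^(−Eᵢ/kT) = 3·e^(−0.2310) + 1·e^(−3.464) + 5·e^(−3.821) = 2.381 + 0.03130 + 0.1095 = 2.522.
P₀ = g₀ e^(−E₀/kT) / Z = 2.381/2.522 = 0.94.

0.94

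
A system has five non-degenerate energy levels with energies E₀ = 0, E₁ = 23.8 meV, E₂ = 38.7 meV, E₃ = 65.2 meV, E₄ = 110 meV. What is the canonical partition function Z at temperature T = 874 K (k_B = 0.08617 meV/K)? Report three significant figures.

k_BT = 0.08617 × 874 K = 75.313 meV.
Eᵢ/kT = 0, 0.31601, 0.51386, 0.86572, 1.4606.
Z = Σ e^(−Eᵢ/kT) = e^(−0) + e^(−0.31601) + e^(−0.51386) + e^(−0.86572) + e^(−1.4606) = 1.0000 + 0.72905 + 0.59818 + 0.42075 + 0.23210 = 2.9801.

Z = 2.98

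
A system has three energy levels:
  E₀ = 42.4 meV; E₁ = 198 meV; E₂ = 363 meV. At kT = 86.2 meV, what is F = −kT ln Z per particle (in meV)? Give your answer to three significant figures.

Eᵢ/kT = 0.49188, 2.2970, 4.2111.
Z = Σ e^(−Eᵢ/kT) = e^(−0.49188) + e^(−2.2970) + e^(−4.2111) = 0.61148 + 0.10056 + 0.014830 = 0.72687.
F = −kT ln Z = −86.2 × ln(0.72687) = −86.2 × -0.31901 = 27.5 meV.

27.5 meV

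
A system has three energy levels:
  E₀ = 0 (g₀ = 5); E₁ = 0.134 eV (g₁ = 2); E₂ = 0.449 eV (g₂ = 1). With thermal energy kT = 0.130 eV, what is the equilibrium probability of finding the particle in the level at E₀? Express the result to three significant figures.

Eᵢ/kT = 0, 1.0308, 3.4538.
Z = Σ gᵢe^(−Eᵢ/kT) = 5·e^(−0) + 2·e^(−1.0308) + 1·e^(−3.4538) = 5.0000 + 0.71344 + 0.031625 = 5.7451.
P₀ = g₀ e^(−E₀/kT) / Z = 5.0000/5.7451 = 0.870.

0.870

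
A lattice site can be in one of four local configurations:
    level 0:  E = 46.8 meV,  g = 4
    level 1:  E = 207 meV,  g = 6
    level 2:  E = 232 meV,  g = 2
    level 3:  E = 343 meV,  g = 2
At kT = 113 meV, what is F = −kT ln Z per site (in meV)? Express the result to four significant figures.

-155.4 meV

Eᵢ/kT = 0.414159, 1.83186, 2.05310, 3.03540.
Z = Σ gᵢe^(−Eᵢ/kT) = 4·e^(−0.414159) + 6·e^(−1.83186) + 2·e^(−2.05310) + 2·e^(−3.03540) = 2.64358 + 0.960693 + 0.256673 + 0.0961109 = 3.95706.
F = −kT ln Z = −113 × ln(3.95706) = −113 × 1.37550 = -155.4 meV.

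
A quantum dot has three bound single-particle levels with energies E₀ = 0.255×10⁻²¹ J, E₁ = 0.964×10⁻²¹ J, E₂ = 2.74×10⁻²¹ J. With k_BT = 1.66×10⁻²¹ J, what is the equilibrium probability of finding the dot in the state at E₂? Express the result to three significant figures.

Eᵢ/kT = 0.15361, 0.58072, 1.6506.
Z = Σ e^(−Eᵢ/kT) = e^(−0.15361) + e^(−0.58072) + e^(−1.6506) = 0.85761 + 0.55950 + 0.19193 = 1.6090.
P₂ = e^(−E₂/kT) / Z = 0.19193/1.6090 = 0.119.

0.119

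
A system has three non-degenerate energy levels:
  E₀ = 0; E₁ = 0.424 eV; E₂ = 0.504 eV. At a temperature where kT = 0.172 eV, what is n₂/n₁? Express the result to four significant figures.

n₂/n₁ = exp[−(E₂−E₁)/kT] = exp(−(0.080 eV)/(0.172 eV)) = exp(-0.465116) = 0.6281.

0.6281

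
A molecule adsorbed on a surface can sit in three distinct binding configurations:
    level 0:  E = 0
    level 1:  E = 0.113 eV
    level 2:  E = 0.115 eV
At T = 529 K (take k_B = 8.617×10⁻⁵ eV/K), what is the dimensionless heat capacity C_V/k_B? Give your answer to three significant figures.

k_BT = 8.617×10⁻⁵ × 529 K = 0.045584 eV.
Eᵢ/kT = 0, 2.4789, 2.5228.
Z = Σ e^(−Eᵢ/kT) = e^(−0) + e^(−2.4789) + e^(−2.5228) = 1.0000 + 0.083835 + 0.080235 = 1.1641.
⟨E⟩ = 0.016064 eV, ⟨E²⟩ = 0.0018311 eV².
C_V/k_B = (⟨E²⟩ − ⟨E⟩²)/(kT)² = (0.0018311 − 0.00025805)/0.0020779 = 0.757.

0.757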